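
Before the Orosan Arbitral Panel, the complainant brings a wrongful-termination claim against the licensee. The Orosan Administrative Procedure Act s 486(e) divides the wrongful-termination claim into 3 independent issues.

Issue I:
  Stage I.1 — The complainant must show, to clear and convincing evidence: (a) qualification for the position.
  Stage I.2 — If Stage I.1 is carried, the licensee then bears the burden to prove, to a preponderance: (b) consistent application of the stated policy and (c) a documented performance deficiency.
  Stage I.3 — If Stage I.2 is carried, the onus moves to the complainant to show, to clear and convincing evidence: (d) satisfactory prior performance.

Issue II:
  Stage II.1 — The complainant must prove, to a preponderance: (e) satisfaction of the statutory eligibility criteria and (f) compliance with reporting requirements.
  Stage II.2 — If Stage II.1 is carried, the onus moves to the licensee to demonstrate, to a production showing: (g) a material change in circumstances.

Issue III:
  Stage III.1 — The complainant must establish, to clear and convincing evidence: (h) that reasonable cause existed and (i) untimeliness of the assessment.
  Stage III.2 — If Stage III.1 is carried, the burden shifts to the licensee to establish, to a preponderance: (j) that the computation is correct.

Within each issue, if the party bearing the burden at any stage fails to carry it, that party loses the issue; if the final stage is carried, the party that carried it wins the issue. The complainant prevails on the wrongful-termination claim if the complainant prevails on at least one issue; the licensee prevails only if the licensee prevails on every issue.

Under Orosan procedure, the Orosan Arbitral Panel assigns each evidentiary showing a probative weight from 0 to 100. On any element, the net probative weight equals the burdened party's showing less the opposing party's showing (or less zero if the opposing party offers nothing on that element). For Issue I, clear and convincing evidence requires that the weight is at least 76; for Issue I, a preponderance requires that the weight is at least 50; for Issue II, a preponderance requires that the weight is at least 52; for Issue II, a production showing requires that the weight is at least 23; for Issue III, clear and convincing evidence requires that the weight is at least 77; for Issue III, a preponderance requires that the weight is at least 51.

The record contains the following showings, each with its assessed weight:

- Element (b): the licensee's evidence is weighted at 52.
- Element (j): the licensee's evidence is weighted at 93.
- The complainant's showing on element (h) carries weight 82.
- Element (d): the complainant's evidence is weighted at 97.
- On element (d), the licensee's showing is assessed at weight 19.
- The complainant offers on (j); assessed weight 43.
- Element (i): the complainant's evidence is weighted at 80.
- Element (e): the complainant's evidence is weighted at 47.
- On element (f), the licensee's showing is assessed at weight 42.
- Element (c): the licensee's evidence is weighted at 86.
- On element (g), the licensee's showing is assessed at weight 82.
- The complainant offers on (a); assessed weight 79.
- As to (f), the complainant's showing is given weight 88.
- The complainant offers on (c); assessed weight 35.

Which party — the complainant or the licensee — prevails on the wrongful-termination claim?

complainant

— Issue I —
Stage I.1 — burden on complainant; standard: clear and convincing evidence (weight is at least 76).
    (a): 79 ≥ 76 [met]
  All elements met. The burden passes to the licensee.
Stage I.2 — burden on licensee; standard: a preponderance (weight is at least 50).
    (b): 52 ≥ 50 [met]
    (c): 86 − 35 = 51 ≥ 50 [met]
  Stage I.2 carried; the burden shifts to the complainant.
Stage I.3 — burden on complainant; standard: clear and convincing evidence (weight is at least 76).
    (d): 97 − 19 = 78 ≥ 76 [met]
  The complainant carries the last stage.
Every stage carried; the complainant prevails on this issue.
— Issue II —
Stage II.1 — burden on complainant; standard: a preponderance (weight is at least 52).
    (e): 47 < 52 [not met]
    (f): 88 − 42 = 46 < 52 [not met]
  Stage II.1 not carried; the complainant fails its burden.
The licensee prevails on this issue.
— Issue III —
At Stage III.1 the complainant must meet clear and convincing evidence (weight is at least 77): on (h) the weight is 82, ≥ 77, so (h) meets the standard; on (i) the weight is 80, which does reach 77, so (i) meets the standard.
  Stage III.1 carried; the burden shifts to the licensee.
At Stage III.2 the licensee must meet a preponderance (weight is at least 51): on (j) the weight is 93 less the opposing 43 gives net 50, < 51, so (j) does not meet the standard.
  The licensee does not carry Stage III.2.
The analysis ends at Stage III.2; the complainant prevails on this issue.
Per-issue: Issue I → complainant; Issue II → licensee; Issue III → complainant. The complainant must prevail on at least one issue; overall, the complainant prevails.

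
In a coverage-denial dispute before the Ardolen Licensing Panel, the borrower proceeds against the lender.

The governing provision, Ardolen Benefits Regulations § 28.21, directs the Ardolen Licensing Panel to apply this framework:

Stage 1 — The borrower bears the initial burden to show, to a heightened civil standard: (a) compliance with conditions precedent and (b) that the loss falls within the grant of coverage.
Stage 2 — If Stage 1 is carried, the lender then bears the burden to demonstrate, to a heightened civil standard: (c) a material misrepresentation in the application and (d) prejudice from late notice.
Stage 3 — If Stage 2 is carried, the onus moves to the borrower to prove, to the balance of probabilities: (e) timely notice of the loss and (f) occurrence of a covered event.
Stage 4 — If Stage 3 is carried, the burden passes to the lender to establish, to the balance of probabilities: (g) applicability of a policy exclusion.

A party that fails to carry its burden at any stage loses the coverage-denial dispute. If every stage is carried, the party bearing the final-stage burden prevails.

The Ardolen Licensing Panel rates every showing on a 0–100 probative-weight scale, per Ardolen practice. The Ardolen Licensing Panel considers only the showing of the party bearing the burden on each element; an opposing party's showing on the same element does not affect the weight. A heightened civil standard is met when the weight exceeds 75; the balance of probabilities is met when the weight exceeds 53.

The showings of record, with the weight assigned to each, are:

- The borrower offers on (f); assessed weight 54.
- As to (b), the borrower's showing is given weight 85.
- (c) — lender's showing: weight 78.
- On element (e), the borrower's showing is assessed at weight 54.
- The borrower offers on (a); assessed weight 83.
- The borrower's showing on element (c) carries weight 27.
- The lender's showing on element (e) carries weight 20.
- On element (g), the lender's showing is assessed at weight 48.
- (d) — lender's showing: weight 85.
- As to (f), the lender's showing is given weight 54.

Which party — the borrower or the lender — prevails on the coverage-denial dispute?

borrower

Stage 1 (borrower, a heightened civil standard, weight exceeds 75): (a) 83 > 75 — meets; (b) 85 > 75 — meets.
  Stage 1 is satisfied; the onus moves to the lender.
Stage 2 (lender, a heightened civil standard, weight exceeds 75): (c) 78 (borrower's 27 disregarded) > 75 — meets; (d) 85 > 75 — meets.
  The lender carries Stage 2; the borrower now bears the burden.
Stage 3 (borrower, the balance of probabilities, weight exceeds 53): (e) 54 (lender's 20 disregarded) > 53 — meets; (f) 54 (lender's 54 disregarded) > 53 — meets.
  The borrower carries Stage 3; the lender now bears the burden.
Stage 4 (lender, the balance of probabilities, weight exceeds 53): (g) 48 ≤ 53 — fails.
  Stage 4 not carried; the lender fails its burden.
The borrower prevails.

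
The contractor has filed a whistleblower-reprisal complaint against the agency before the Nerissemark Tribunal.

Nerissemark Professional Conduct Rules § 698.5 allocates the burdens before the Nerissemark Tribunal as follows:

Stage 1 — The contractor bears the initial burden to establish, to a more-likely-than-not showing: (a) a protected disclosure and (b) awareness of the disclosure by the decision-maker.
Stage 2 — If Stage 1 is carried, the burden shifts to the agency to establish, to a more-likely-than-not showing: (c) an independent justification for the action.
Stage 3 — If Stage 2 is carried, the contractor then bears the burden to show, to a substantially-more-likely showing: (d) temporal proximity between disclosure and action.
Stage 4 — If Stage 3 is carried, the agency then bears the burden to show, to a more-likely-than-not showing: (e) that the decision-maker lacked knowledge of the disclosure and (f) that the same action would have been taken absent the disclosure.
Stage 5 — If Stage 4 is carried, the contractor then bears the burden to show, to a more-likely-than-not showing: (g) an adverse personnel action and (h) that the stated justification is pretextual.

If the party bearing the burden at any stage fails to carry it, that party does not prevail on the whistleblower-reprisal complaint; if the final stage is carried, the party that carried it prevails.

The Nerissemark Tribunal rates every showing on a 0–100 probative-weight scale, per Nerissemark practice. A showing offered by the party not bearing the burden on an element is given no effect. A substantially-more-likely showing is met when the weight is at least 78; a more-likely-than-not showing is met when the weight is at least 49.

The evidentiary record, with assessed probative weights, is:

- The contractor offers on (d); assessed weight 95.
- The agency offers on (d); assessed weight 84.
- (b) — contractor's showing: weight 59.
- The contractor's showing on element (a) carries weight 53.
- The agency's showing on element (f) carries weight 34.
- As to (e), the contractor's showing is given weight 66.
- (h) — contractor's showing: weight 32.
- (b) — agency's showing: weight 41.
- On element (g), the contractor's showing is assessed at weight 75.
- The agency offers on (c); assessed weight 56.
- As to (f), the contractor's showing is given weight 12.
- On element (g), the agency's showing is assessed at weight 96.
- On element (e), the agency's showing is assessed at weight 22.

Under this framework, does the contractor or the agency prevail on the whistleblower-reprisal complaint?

contractor

At Stage 1 the contractor must meet a more-likely-than-not showing (weight is at least 49): on (a) the weight is 53, which does reach 49, so (a) meets the standard; on (b) the weight is 59 (the agency's 41 is given no effect), ≥ 49, so (b) meets the standard.
  Stage 1 is satisfied; the onus moves to the agency.
At Stage 2 the agency must meet a more-likely-than-not showing (weight is at least 49): on (c) the weight is 56, ≥ 49, so (c) meets the standard.
  Stage 2 is satisfied; the onus moves to the contractor.
At Stage 3 the contractor must meet a substantially-more-likely showing (weight is at least 78): on (d) the weight is 95 (the agency's 84 is given no effect), which does reach 78, so (d) meets the standard.
  Stage 3 is satisfied; the onus moves to the agency.
At Stage 4 the agency must meet a more-likely-than-not showing (weight is at least 49): on (e) the weight is 22 (the contractor's 66 is given no effect), < 49, so (e) does not meet the standard; on (f) the weight is 34 (the contractor's 12 is given no effect), < 49, so (f) does not meet the standard.
  Stage 4 not carried; the agency fails its burden.
So the contractor prevails.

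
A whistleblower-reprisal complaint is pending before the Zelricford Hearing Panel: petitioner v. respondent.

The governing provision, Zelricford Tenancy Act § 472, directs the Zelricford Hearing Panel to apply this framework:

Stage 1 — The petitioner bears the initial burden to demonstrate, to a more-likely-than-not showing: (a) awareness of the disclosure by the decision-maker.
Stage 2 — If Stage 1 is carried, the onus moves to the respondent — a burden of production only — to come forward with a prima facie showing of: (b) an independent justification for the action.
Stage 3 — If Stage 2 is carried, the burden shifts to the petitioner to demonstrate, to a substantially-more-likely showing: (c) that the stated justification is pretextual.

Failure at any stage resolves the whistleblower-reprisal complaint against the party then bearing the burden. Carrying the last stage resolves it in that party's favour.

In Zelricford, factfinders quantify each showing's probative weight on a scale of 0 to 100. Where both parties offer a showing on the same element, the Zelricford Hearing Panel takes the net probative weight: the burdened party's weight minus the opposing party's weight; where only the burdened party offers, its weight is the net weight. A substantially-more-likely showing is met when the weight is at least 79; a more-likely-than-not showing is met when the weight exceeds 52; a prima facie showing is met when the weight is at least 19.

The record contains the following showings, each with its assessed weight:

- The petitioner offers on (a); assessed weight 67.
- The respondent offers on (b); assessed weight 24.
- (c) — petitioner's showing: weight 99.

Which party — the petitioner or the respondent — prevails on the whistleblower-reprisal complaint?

petitioner

Stage 1 (petitioner, a more-likely-than-not showing, weight exceeds 52): (a) 67 > 52 — meets.
  The petitioner carries Stage 1; the respondent now bears the burden.
Stage 2 (respondent, a prima facie showing, weight is at least 19): (b) 24 ≥ 19 — meets.
  The respondent carries Stage 2; the petitioner now bears the burden.
Stage 3 (petitioner, a substantially-more-likely showing, weight is at least 79): (c) 99 ≥ 79 — meets.
  Stage 3 carried; the final stage is satisfied.
Every stage carried; the petitioner prevails.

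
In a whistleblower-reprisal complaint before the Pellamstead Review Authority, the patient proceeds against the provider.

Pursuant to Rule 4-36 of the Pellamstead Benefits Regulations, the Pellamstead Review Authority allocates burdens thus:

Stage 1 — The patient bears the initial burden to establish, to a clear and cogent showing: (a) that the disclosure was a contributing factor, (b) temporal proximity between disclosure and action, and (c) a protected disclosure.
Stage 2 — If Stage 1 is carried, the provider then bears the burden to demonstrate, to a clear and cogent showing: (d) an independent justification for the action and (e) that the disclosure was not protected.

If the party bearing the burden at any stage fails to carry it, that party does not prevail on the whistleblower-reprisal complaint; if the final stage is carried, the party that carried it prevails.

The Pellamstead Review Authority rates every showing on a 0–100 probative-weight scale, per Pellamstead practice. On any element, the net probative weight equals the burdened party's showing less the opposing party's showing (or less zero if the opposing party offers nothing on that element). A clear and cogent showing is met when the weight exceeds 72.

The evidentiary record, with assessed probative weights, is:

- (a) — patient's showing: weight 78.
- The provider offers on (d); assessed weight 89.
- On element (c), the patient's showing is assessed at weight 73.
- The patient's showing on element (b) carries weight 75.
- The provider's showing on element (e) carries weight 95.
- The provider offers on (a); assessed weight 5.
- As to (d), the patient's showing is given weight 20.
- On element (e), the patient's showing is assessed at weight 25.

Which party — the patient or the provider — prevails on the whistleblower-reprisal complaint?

patient

Stage 1 (patient, a clear and cogent showing, weight exceeds 72): (a) net 78−5=73 > 72 — meets; (b) 75 > 72 — meets; (c) 73 > 72 — meets.
  The patient carries Stage 1; the provider now bears the burden.
Stage 2 (provider, a clear and cogent showing, weight exceeds 72): (d) net 89−20=69 ≤ 72 — fails; (e) net 95−25=70 ≤ 72 — fails.
  Stage 2 not carried; the provider fails its burden.
The analysis ends at Stage 2; the patient prevails.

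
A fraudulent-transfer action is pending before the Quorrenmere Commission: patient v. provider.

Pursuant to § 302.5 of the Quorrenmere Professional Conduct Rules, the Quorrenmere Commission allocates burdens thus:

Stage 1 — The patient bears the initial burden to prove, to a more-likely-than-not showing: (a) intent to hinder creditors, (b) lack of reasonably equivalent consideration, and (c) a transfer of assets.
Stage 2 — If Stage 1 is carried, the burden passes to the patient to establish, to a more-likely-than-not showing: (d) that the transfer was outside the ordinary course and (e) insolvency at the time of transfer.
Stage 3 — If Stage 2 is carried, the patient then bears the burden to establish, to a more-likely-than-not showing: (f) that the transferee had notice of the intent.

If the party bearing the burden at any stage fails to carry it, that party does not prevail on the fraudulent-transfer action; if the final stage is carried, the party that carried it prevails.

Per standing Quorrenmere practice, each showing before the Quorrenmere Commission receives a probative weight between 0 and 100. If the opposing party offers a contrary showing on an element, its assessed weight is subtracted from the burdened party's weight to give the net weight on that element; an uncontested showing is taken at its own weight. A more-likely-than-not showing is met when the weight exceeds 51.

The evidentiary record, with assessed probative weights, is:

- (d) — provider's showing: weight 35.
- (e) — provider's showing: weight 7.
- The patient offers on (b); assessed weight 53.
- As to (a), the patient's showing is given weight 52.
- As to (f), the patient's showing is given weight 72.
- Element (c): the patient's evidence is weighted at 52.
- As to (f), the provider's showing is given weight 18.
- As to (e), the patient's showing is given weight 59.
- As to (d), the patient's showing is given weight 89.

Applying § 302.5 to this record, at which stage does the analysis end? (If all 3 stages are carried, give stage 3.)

stage 3

Stage 1 (patient, a more-likely-than-not showing, weight exceeds 51): (a) 52 > 51 — meets; (b) 53 > 51 — meets; (c) 52 > 51 — meets.
  All elements met. The patient retains the burden for Stage 2.
Stage 2 (patient, a more-likely-than-not showing, weight exceeds 51): (d) net 89−35=54 > 51 — meets; (e) net 59−7=52 > 51 — meets.
  Stage 2 is satisfied; the patient continues to bear the burden.
Stage 3 (patient, a more-likely-than-not showing, weight exceeds 51): (f) net 72−18=54 > 51 — meets.
  All elements met at the final stage.
Every stage carried; the patient prevails.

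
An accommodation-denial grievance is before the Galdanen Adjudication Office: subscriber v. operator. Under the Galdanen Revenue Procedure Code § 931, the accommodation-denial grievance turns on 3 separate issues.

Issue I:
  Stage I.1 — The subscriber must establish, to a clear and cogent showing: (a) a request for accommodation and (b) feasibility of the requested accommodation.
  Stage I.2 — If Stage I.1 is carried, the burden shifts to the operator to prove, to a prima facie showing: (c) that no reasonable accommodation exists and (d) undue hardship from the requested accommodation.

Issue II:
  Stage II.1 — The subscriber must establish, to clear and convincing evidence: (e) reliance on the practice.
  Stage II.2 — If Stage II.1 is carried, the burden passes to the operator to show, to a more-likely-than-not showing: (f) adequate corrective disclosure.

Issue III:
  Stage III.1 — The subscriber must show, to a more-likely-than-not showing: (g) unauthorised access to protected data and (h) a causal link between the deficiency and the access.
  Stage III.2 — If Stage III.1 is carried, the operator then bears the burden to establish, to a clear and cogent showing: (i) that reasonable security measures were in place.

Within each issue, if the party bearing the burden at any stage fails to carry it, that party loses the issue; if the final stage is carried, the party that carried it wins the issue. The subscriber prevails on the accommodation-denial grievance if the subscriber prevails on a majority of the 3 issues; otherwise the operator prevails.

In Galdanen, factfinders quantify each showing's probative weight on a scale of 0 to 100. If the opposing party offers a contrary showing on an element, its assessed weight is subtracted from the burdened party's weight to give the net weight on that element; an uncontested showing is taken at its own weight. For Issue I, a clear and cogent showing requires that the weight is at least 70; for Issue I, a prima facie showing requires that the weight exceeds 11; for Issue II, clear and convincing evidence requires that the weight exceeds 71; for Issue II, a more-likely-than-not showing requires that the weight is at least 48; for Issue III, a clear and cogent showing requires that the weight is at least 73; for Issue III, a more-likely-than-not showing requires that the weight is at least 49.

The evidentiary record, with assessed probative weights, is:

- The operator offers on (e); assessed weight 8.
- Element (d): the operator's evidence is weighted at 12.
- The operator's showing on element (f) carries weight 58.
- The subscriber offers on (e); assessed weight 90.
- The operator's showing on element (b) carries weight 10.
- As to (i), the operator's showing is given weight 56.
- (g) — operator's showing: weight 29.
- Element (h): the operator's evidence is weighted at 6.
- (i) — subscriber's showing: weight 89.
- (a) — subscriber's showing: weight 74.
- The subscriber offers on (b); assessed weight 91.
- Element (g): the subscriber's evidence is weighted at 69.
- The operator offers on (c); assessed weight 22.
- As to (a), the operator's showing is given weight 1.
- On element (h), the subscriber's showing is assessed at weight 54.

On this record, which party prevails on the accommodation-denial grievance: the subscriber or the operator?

— Issue I —
Stage I.1 (subscriber, a clear and cogent showing, weight is at least 70): (a) net 74−1=73 ≥ 70 — meets; (b) net 91−10=81 ≥ 70 — meets.
  The subscriber carries Stage I.1; the operator now bears the burden.
Stage I.2 (operator, a prima facie showing, weight exceeds 11): (c) 22 > 11 — meets; (d) 12 > 11 — meets.
  All elements met at the final stage.
All stages carried — the operator prevails on this issue.
— Issue II —
At Stage II.1 the subscriber must meet clear and convincing evidence (weight exceeds 71): on (e) the weight is 90 less the opposing 8 gives net 82, > 71, so (e) meets the standard.
  The subscriber carries Stage II.1; the operator now bears the burden.
At Stage II.2 the operator must meet a more-likely-than-not showing (weight is at least 48): on (f) the weight is 58, which does reach 48, so (f) meets the standard.
  All elements met at the final stage.
All stages carried — the operator prevails on this issue.
— Issue III —
At Stage III.1 the subscriber must meet a more-likely-than-not showing (weight is at least 49): on (g) the weight is 69 less the opposing 29 gives net 40, which does not reach 49, so (g) does not meet the standard; on (h) the weight is 54 less the opposing 6 gives net 48, which does not reach 49, so (h) does not meet the standard.
  Not every element is met, so the subscriber fails to carry Stage III.1.
The analysis ends at Stage III.1; the operator prevails on this issue.
Per-issue: Issue I → operator; Issue II → operator; Issue III → operator. The subscriber must prevail on a majority of issues; overall, the operator prevails.

operator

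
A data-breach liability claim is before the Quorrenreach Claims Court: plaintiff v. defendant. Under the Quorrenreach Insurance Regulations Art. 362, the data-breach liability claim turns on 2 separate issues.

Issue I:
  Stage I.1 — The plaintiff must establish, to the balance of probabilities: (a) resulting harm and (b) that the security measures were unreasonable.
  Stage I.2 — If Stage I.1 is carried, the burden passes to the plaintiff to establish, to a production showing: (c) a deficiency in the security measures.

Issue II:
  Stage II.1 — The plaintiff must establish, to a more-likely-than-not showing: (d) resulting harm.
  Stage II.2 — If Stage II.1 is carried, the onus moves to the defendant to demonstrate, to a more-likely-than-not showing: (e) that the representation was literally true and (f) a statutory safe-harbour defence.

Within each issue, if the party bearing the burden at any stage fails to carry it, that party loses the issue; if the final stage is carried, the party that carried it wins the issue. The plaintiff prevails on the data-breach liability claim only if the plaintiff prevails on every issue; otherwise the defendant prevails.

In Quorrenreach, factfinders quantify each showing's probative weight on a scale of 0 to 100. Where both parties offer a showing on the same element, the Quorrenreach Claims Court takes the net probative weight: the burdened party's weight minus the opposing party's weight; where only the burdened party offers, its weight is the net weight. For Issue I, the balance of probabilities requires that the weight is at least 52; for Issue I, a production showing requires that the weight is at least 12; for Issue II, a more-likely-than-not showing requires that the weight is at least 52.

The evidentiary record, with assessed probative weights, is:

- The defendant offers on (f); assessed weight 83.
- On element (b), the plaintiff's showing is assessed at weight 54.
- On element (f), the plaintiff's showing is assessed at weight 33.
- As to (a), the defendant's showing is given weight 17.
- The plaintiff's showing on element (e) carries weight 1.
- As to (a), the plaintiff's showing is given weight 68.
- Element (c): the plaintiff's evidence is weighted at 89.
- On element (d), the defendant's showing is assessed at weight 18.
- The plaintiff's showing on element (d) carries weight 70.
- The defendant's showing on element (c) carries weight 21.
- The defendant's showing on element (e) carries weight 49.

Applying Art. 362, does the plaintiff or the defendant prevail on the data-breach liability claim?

— Issue I —
Stage I.1 — burden on plaintiff; standard: the balance of probabilities (weight is at least 52).
    (a): 68 − 17 = 51 < 52 [not met]
    (b): 54 ≥ 52 [met]
  The plaintiff does not carry Stage I.1.
So the defendant prevails on this issue.
— Issue II —
Stage II.1 — burden on plaintiff; standard: a more-likely-than-not showing (weight is at least 52).
    (d): 70 − 18 = 52 ≥ 52 [met]
  All elements met. The burden passes to the defendant.
Stage II.2 — burden on defendant; standard: a more-likely-than-not showing (weight is at least 52).
    (e): 49 − 1 = 48 < 52 [not met]
    (f): 83 − 33 = 50 < 52 [not met]
  Stage II.2 not carried; the defendant fails its burden.
The plaintiff prevails on this issue.
Per-issue: Issue I → defendant; Issue II → plaintiff. The plaintiff must prevail on every issue; overall, the defendant prevails.

defendant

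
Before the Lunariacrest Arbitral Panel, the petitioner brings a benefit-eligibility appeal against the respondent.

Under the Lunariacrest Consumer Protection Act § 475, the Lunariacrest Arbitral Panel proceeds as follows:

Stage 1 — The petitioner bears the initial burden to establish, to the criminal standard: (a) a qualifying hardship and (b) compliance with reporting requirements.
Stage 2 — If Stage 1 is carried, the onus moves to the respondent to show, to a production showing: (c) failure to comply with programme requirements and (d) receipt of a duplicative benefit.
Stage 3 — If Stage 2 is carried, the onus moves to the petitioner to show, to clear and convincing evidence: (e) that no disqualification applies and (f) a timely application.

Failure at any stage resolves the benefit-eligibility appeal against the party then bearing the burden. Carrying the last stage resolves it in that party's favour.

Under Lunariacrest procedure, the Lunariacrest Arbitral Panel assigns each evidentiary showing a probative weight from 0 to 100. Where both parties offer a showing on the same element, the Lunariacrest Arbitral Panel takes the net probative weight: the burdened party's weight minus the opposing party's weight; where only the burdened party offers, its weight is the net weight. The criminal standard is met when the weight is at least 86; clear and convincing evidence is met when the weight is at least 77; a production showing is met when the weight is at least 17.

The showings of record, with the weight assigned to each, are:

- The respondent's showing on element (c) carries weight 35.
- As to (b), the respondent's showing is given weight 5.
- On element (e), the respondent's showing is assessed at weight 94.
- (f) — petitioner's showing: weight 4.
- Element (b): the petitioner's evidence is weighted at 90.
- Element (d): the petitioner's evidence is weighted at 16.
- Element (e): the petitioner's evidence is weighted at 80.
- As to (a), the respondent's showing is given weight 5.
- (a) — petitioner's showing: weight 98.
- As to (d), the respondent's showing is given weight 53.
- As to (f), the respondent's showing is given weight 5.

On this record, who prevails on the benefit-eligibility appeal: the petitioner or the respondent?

At Stage 1 the petitioner must meet the criminal standard (weight is at least 86): on (a) the weight is 98 less the opposing 5 gives net 93, which does reach 86, so (a) meets the standard; on (b) the weight is 90 less the opposing 5 gives net 85, which does not reach 86, so (b) does not meet the standard.
  Stage 1 not carried; the petitioner fails its burden.
So the respondent prevails.

respondent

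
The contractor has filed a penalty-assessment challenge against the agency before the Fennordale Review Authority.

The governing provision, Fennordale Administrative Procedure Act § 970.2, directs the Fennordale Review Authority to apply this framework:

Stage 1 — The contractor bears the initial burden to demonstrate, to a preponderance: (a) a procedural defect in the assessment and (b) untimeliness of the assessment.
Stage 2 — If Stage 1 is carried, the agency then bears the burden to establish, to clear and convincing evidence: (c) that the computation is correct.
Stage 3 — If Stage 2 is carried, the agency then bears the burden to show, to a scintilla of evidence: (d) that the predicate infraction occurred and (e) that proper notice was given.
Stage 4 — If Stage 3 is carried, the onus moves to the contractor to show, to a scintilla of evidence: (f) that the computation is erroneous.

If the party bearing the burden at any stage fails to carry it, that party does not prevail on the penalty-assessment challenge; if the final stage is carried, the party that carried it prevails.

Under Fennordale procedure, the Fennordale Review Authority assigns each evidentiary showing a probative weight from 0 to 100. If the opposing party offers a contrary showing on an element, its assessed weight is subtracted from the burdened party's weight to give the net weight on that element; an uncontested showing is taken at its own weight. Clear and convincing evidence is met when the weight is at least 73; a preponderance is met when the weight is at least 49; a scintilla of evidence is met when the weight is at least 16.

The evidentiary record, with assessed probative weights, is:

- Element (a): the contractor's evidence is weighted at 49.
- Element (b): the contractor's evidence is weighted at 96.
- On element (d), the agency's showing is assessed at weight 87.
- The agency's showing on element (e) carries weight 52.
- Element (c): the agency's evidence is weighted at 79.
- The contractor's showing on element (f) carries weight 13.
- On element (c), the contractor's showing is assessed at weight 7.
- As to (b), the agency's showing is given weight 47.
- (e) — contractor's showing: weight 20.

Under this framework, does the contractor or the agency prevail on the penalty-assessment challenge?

Stage 1 (contractor, a preponderance, weight is at least 49): (a) 49 ≥ 49 — meets; (b) net 96−47=49 ≥ 49 — meets.
  Stage 1 is satisfied; the onus moves to the agency.
Stage 2 (agency, clear and convincing evidence, weight is at least 73): (c) net 79−7=72 < 73 — fails.
  The agency does not carry Stage 2.
The contractor prevails.

contractor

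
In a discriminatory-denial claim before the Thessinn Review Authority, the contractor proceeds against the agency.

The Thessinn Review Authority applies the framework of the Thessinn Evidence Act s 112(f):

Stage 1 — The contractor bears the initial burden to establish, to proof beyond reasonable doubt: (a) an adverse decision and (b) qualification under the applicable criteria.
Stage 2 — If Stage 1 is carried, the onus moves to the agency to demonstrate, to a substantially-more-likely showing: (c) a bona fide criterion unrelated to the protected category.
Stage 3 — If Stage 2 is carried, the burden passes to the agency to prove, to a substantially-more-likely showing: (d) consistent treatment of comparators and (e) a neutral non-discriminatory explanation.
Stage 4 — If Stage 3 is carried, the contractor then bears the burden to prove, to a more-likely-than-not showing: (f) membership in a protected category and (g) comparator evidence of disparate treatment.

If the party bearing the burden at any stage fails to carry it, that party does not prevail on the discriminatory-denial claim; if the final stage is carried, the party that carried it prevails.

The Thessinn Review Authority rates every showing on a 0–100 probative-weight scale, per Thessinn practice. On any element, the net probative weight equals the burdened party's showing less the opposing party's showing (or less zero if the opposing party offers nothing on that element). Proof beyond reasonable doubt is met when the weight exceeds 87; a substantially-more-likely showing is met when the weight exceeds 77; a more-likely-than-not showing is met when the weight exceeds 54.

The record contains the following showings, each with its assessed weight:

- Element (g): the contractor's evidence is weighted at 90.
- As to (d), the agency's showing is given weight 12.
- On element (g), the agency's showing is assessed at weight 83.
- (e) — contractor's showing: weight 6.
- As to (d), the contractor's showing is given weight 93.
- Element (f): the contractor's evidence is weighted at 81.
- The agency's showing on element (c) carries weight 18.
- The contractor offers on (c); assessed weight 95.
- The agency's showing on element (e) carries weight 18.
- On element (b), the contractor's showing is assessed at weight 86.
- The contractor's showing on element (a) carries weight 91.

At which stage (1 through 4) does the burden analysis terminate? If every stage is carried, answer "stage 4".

Stage 1 — burden on contractor; standard: proof beyond reasonable doubt (weight exceeds 87).
    (a): 91 > 87 [met]
    (b): 86 ≤ 87 [not met]
  Stage 1 not carried; the contractor fails its burden.
The analysis ends at Stage 1; the agency prevails.

stage 1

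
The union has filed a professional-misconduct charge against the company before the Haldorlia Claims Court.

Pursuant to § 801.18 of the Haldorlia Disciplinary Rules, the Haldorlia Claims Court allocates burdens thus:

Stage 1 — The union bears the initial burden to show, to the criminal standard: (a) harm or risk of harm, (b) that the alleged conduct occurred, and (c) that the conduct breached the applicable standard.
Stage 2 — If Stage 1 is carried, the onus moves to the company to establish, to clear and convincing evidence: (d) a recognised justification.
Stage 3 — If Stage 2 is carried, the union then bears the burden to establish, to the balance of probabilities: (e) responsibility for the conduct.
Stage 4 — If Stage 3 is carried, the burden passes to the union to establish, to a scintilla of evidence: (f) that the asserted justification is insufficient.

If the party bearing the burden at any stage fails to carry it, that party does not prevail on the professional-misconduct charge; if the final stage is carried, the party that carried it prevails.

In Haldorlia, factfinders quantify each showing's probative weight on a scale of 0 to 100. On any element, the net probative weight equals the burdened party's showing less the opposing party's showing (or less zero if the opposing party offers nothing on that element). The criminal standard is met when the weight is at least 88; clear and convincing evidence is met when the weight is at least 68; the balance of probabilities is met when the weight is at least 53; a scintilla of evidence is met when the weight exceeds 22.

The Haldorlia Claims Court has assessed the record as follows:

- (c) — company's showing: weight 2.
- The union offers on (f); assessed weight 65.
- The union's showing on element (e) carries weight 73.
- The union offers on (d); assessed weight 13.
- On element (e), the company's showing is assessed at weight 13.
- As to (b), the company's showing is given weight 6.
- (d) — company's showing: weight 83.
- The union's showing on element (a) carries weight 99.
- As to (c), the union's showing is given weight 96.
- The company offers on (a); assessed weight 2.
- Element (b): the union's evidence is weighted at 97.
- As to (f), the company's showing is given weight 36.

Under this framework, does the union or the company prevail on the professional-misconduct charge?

union

At Stage 1 the union must meet the criminal standard (weight is at least 88): on (a) the weight is 99 less the opposing 2 gives net 97, ≥ 88, so (a) meets the standard; on (b) the weight is 97 less the opposing 6 gives net 91, which does reach 88, so (b) meets the standard; on (c) the weight is 96 less the opposing 2 gives net 94, ≥ 88, so (c) meets the standard.
  Stage 1 carried; the burden shifts to the company.
At Stage 2 the company must meet clear and convincing evidence (weight is at least 68): on (d) the weight is 83 less the opposing 13 gives net 70, which does reach 68, so (d) meets the standard.
  Stage 2 carried; the burden shifts to the union.
At Stage 3 the union must meet the balance of probabilities (weight is at least 53): on (e) the weight is 73 less the opposing 13 gives net 60, ≥ 53, so (e) meets the standard.
  Stage 3 is satisfied; the union continues to bear the burden.
At Stage 4 the union must meet a scintilla of evidence (weight exceeds 22): on (f) the weight is 65 less the opposing 36 gives net 29, > 22, so (f) meets the standard.
  All elements met at the final stage.
Every stage carried; the union prevails.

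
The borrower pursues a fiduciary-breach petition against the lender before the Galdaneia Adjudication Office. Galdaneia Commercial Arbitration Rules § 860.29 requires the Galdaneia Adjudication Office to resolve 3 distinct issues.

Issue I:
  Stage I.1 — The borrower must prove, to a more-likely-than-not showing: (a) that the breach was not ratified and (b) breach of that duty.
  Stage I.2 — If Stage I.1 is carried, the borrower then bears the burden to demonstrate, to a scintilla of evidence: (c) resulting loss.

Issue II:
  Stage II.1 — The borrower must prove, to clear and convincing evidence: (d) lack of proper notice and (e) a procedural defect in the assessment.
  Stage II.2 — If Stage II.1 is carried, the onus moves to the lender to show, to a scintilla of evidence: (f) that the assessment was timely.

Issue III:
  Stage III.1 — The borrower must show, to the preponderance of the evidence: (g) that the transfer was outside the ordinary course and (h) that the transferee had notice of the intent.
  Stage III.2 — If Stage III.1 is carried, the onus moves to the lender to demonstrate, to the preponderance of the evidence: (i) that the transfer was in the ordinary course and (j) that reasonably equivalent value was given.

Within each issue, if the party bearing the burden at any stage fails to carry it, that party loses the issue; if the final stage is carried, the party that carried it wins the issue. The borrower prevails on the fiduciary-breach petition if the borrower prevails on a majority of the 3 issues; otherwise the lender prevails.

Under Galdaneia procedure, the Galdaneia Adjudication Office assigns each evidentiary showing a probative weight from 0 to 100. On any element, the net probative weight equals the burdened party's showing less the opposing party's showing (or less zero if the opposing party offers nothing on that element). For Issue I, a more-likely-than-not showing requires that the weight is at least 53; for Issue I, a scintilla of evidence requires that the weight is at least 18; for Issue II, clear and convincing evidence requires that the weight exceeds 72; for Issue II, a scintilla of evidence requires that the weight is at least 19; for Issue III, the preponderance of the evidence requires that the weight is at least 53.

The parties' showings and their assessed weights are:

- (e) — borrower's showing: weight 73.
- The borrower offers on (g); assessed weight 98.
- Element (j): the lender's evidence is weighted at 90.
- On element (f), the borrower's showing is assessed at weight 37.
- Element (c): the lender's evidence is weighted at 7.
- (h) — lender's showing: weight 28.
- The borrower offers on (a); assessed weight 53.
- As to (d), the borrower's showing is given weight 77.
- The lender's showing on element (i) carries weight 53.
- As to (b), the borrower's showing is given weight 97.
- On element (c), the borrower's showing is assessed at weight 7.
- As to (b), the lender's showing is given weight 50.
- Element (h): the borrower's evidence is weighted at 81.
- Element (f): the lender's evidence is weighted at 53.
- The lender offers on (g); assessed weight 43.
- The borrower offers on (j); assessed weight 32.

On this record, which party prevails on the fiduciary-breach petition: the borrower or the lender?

— Issue I —
Stage I.1 — burden on borrower; standard: a more-likely-than-not showing (weight is at least 53).
    (a): 53 ≥ 53 [met]
    (b): 97 − 50 = 47 < 53 [not met]
  Not every element is met, so the borrower fails to carry Stage I.1.
So the lender prevails on this issue.
— Issue II —
Stage II.1 — burden on borrower; standard: clear and convincing evidence (weight exceeds 72).
    (d): 77 > 72 [met]
    (e): 73 > 72 [met]
  The borrower carries Stage II.1; the lender now bears the burden.
Stage II.2 — burden on lender; standard: a scintilla of evidence (weight is at least 19).
    (f): 53 − 37 = 16 < 19 [not met]
  The lender does not carry Stage II.2.
So the borrower prevails on this issue.
— Issue III —
Stage III.1 — burden on borrower; standard: the preponderance of the evidence (weight is at least 53).
    (g): 98 − 43 = 55 ≥ 53 [met]
    (h): 81 − 28 = 53 ≥ 53 [met]
  All elements met. The burden passes to the lender.
Stage III.2 — burden on lender; standard: the preponderance of the evidence (weight is at least 53).
    (i): 53 ≥ 53 [met]
    (j): 90 − 32 = 58 ≥ 53 [met]
  The lender carries the last stage.
All stages carried — the lender prevails on this issue.
Per-issue: Issue I → lender; Issue II → borrower; Issue III → lender. The borrower must prevail on a majority of issues; overall, the lender prevails.

lender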